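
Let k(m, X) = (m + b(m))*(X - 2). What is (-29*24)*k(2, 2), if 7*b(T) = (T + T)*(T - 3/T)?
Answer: 0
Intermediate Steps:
b(T) = 2*T*(T - 3/T)/7 (b(T) = ((T + T)*(T - 3/T))/7 = ((2*T)*(T - 3/T))/7 = (2*T*(T - 3/T))/7 = 2*T*(T - 3/T)/7)
k(m, X) = (-2 + X)*(-6/7 + m + 2*m**2/7) (k(m, X) = (m + (-6/7 + 2*m**2/7))*(X - 2) = (-6/7 + m + 2*m**2/7)*(-2 + X) = (-2 + X)*(-6/7 + m + 2*m**2/7))
(-29*24)*k(2, 2) = (-29*24)*(12/7 - 2*2 - 4/7*2**2 + 2*2 + (2/7)*2*(-3 + 2**2)) = -696*(12/7 - 4 - 4/7*4 + 4 + (2/7)*2*(-3 + 4)) = -696*(12/7 - 4 - 16/7 + 4 + (2/7)*2*1) = -696*(12/7 - 4 - 16/7 + 4 + 4/7) = -696*0 = 0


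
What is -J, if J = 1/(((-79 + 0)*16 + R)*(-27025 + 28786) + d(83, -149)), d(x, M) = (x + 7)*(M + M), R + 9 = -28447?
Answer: 1/52363740 ≈ 1.9097e-8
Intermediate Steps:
R = -28456 (R = -9 - 28447 = -28456)
d(x, M) = 2*M*(7 + x) (d(x, M) = (7 + x)*(2*M) = 2*M*(7 + x))
J = -1/52363740 (J = 1/(((-79 + 0)*16 - 28456)*(-27025 + 28786) + 2*(-149)*(7 + 83)) = 1/((-79*16 - 28456)*1761 + 2*(-149)*90) = 1/((-1264 - 28456)*1761 - 26820) = 1/(-29720*1761 - 26820) = 1/(-52336920 - 26820) = 1/(-52363740) = -1/52363740 ≈ -1.9097e-8)
-J = -1*(-1/52363740) = 1/52363740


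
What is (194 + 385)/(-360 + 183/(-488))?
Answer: -1544/961 ≈ -1.6067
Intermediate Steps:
(194 + 385)/(-360 + 183/(-488)) = 579/(-360 + 183*(-1/488)) = 579/(-360 - 3/8) = 579/(-2883/8) = 579*(-8/2883) = -1544/961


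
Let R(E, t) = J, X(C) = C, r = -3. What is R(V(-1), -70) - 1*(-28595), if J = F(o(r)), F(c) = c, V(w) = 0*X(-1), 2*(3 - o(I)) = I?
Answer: 57199/2 ≈ 28600.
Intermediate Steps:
o(I) = 3 - I/2
V(w) = 0 (V(w) = 0*(-1) = 0)
J = 9/2 (J = 3 - 1/2*(-3) = 3 + 3/2 = 9/2 ≈ 4.5000)
R(E, t) = 9/2
R(V(-1), -70) - 1*(-28595) = 9/2 - 1*(-28595) = 9/2 + 28595 = 57199/2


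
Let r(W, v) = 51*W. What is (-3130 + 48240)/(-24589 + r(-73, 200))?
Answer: -22555/14156 ≈ -1.5933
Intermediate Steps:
(-3130 + 48240)/(-24589 + r(-73, 200)) = (-3130 + 48240)/(-24589 + 51*(-73)) = 45110/(-24589 - 3723) = 45110/(-28312) = 45110*(-1/28312) = -22555/14156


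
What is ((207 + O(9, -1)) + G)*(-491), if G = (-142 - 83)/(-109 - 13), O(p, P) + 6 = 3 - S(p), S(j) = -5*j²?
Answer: -36590793/122 ≈ -2.9992e+5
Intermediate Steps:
O(p, P) = -3 + 5*p² (O(p, P) = -6 + (3 - (-5)*p²) = -6 + (3 + 5*p²) = -3 + 5*p²)
G = 225/122 (G = -225/(-122) = -225*(-1/122) = 225/122 ≈ 1.8443)
((207 + O(9, -1)) + G)*(-491) = ((207 + (-3 + 5*9²)) + 225/122)*(-491) = ((207 + (-3 + 5*81)) + 225/122)*(-491) = ((207 + (-3 + 405)) + 225/122)*(-491) = ((207 + 402) + 225/122)*(-491) = (609 + 225/122)*(-491) = (74523/122)*(-491) = -36590793/122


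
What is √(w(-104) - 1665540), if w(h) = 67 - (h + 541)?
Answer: I*√1665910 ≈ 1290.7*I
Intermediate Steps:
w(h) = -474 - h (w(h) = 67 - (541 + h) = 67 + (-541 - h) = -474 - h)
√(w(-104) - 1665540) = √((-474 - 1*(-104)) - 1665540) = √((-474 + 104) - 1665540) = √(-370 - 1665540) = √(-1665910) = I*√1665910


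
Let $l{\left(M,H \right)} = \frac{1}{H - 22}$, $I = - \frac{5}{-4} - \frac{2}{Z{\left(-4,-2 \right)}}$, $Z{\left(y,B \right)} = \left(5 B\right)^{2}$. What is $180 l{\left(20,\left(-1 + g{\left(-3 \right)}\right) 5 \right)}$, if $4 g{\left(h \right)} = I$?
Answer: $- \frac{4800}{679} \approx -7.0692$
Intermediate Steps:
$Z{\left(y,B \right)} = 25 B^{2}$
$I = \frac{123}{100}$ ($I = - \frac{5}{-4} - \frac{2}{25 \left(-2\right)^{2}} = \left(-5\right) \left(- \frac{1}{4}\right) - \frac{2}{25 \cdot 4} = \frac{5}{4} - \frac{2}{100} = \frac{5}{4} - \frac{1}{50} = \frac{123}{100} \approx 1.23$)
$g{\left(h \right)} = \frac{123}{400}$ ($g{\left(h \right)} = \frac{1}{4} \cdot \frac{123}{100} = \frac{123}{400}$)
$l{\left(M,H \right)} = \frac{1}{-22 + H}$
$180 l{\left(20,\left(-1 + g{\left(-3 \right)}\right) 5 \right)} = \frac{180}{-22 + \left(-1 + \frac{123}{400}\right) 5} = \frac{180}{-22 - \frac{277}{80}} = \frac{180}{- \frac{2037}{80}} = 180 \left(- \frac{80}{2037}\right) = - \frac{4800}{679}$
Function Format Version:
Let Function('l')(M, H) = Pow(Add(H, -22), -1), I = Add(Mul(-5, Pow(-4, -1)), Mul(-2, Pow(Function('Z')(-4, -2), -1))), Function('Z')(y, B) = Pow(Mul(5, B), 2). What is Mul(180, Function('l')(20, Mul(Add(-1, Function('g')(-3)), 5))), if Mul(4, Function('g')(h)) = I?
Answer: Rational(-4800, 679) ≈ -7.0692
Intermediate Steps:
Function('Z')(y, B) = Mul(25, Pow(B, 2))
I = Rational(123, 100) (I = Add(Mul(-5, Pow(-4, -1)), Mul(-2, Pow(Mul(25, Pow(-2, 2)), -1))) = Add(Mul(-5, Rational(-1, 4)), Mul(-2, Pow(Mul(25, 4), -1))) = Add(Rational(5, 4), Mul(-2, Pow(100, -1))) = Add(Rational(5, 4), Mul(-2, Rational(1, 100))) = Add(Rational(5, 4), Rational(-1, 50)) = Rational(123, 100) ≈ 1.2300)
Function('g')(h) = Rational(123, 400) (Function('g')(h) = Mul(Rational(1, 4), Rational(123, 100)) = Rational(123, 400))
Function('l')(M, H) = Pow(Add(-22, H), -1)
Mul(180, Function('l')(20, Mul(Add(-1, Function('g')(-3)), 5))) = Mul(180, Pow(Add(-22, Mul(Add(-1, Rational(123, 400)), 5)), -1)) = Mul(180, Pow(Add(-22, Mul(Rational(-277, 400), 5)), -1)) = Mul(180, Pow(Add(-22, Rational(-277, 80)), -1)) = Mul(180, Pow(Rational(-2037, 80), -1)) = Mul(180, Rational(-80, 2037)) = Rational(-4800, 679)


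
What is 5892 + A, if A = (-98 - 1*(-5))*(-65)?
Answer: 11937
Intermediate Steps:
A = 6045 (A = (-98 + 5)*(-65) = -93*(-65) = 6045)
5892 + A = 5892 + 6045 = 11937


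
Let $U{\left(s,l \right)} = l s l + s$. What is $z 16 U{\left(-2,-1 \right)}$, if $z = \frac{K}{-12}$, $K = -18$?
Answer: $-96$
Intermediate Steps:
$U{\left(s,l \right)} = s + s l^{2}$ ($U{\left(s,l \right)} = s l^{2} + s = s + s l^{2}$)
$z = \frac{3}{2}$ ($z = - \frac{18}{-12} = \left(-18\right) \left(- \frac{1}{12}\right) = \frac{3}{2} \approx 1.5$)
$z 16 U{\left(-2,-1 \right)} = \frac{3}{2} \cdot 16 \left(- 2 \left(1 + \left(-1\right)^{2}\right)\right) = 24 \left(- 2 \left(1 + 1\right)\right) = 24 \left(\left(-2\right) 2\right) = 24 \left(-4\right) = -96$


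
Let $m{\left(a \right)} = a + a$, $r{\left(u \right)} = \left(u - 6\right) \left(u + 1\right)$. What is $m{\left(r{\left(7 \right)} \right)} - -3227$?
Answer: $3243$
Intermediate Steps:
$r{\left(u \right)} = \left(1 + u\right) \left(-6 + u\right)$ ($r{\left(u \right)} = \left(-6 + u\right) \left(1 + u\right) = \left(1 + u\right) \left(-6 + u\right)$)
$m{\left(a \right)} = 2 a$
$m{\left(r{\left(7 \right)} \right)} - -3227 = 2 \left(-6 + 7^{2} - 35\right) - -3227 = 2 \left(-6 + 49 - 35\right) + 3227 = 2 \cdot 8 + 3227 = 16 + 3227 = 3243$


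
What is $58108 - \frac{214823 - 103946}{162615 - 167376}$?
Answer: $\frac{92254355}{1587} \approx 58131.0$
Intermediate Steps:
$58108 - \frac{214823 - 103946}{162615 - 167376} = 58108 - \frac{110877}{-4761} = 58108 - 110877 \left(- \frac{1}{4761}\right) = 58108 - - \frac{36959}{1587} = 58108 + \frac{36959}{1587} = \frac{92254355}{1587}$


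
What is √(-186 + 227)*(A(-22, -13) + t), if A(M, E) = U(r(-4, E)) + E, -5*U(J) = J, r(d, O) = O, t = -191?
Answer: -1007*√41/5 ≈ -1289.6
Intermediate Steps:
U(J) = -J/5
A(M, E) = 4*E/5 (A(M, E) = -E/5 + E = 4*E/5)
√(-186 + 227)*(A(-22, -13) + t) = √(-186 + 227)*((⅘)*(-13) - 191) = √41*(-52/5 - 191) = √41*(-1007/5) = -1007*√41/5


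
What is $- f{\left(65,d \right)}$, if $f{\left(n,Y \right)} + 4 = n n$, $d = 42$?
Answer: $-4221$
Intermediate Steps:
$f{\left(n,Y \right)} = -4 + n^{2}$ ($f{\left(n,Y \right)} = -4 + n n = -4 + n^{2}$)
$- f{\left(65,d \right)} = - (-4 + 65^{2}) = - (-4 + 4225) = \left(-1\right) 4221 = -4221$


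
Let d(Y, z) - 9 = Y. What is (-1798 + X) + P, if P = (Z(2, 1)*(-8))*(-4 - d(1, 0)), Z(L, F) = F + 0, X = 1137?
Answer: -549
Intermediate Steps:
d(Y, z) = 9 + Y
Z(L, F) = F
P = 112 (P = (1*(-8))*(-4 - (9 + 1)) = -8*(-4 - 1*10) = -8*(-4 - 10) = -8*(-14) = 112)
(-1798 + X) + P = (-1798 + 1137) + 112 = -661 + 112 = -549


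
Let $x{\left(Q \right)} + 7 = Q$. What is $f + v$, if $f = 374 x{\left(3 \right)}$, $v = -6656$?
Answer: $-8152$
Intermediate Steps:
$x{\left(Q \right)} = -7 + Q$
$f = -1496$ ($f = 374 \left(-7 + 3\right) = 374 \left(-4\right) = -1496$)
$f + v = -1496 - 6656 = -8152$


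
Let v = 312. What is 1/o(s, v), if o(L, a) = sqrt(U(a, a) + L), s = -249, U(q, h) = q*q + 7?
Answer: sqrt(97102)/97102 ≈ 0.0032091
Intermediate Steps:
U(q, h) = 7 + q**2 (U(q, h) = q**2 + 7 = 7 + q**2)
o(L, a) = sqrt(7 + L + a**2) (o(L, a) = sqrt((7 + a**2) + L) = sqrt(7 + L + a**2))
1/o(s, v) = 1/(sqrt(7 - 249 + 312**2)) = 1/(sqrt(7 - 249 + 97344)) = 1/(sqrt(97102)) = sqrt(97102)/97102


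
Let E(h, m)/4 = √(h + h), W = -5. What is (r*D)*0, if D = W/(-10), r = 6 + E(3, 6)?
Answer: 0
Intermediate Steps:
E(h, m) = 4*√2*√h (E(h, m) = 4*√(h + h) = 4*√(2*h) = 4*(√2*√h) = 4*√2*√h)
r = 6 + 4*√6 (r = 6 + 4*√2*√3 = 6 + 4*√6 ≈ 15.798)
D = ½ (D = -5/(-10) = -5*(-⅒) = ½ ≈ 0.50000)
(r*D)*0 = ((6 + 4*√6)*(½))*0 = (3 + 2*√6)*0 = 0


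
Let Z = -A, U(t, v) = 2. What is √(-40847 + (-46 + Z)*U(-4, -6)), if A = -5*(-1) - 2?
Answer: I*√40945 ≈ 202.35*I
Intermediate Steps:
A = 3 (A = 5 - 2 = 3)
Z = -3 (Z = -1*3 = -3)
√(-40847 + (-46 + Z)*U(-4, -6)) = √(-40847 + (-46 - 3)*2) = √(-40847 - 49*2) = √(-40847 - 98) = √(-40945) = I*√40945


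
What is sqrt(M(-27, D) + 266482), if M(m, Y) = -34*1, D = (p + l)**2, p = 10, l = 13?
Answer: 4*sqrt(16653) ≈ 516.19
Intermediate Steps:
D = 529 (D = (10 + 13)**2 = 23**2 = 529)
M(m, Y) = -34
sqrt(M(-27, D) + 266482) = sqrt(-34 + 266482) = sqrt(266448) = 4*sqrt(16653)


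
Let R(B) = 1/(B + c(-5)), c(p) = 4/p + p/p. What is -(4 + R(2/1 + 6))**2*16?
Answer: -456976/1681 ≈ -271.85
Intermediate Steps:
c(p) = 1 + 4/p (c(p) = 4/p + 1 = 1 + 4/p)
R(B) = 1/(1/5 + B) (R(B) = 1/(B + (4 - 5)/(-5)) = 1/(B - 1/5*(-1)) = 1/(B + 1/5) = 1/(1/5 + B))
-(4 + R(2/1 + 6))**2*16 = -(4 + 5/(1 + 5*(2/1 + 6)))**2*16 = -(4 + 5/(1 + 5*(2*1 + 6)))**2*16 = -(4 + 5/(1 + 5*(2 + 6)))**2*16 = -(4 + 5/(1 + 5*8))**2*16 = -(4 + 5/(1 + 40))**2*16 = -(4 + 5/41)**2*16 = -(169/41)**2*16 = -1*28561/1681*16 = -28561/1681*16 = -456976/1681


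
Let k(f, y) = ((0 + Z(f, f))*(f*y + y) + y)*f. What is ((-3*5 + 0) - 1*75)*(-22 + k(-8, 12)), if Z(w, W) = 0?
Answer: 10620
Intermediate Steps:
k(f, y) = f*y (k(f, y) = ((0 + 0)*(f*y + y) + y)*f = (0*(y + f*y) + y)*f = (0 + y)*f = y*f = f*y)
((-3*5 + 0) - 1*75)*(-22 + k(-8, 12)) = ((-3*5 + 0) - 1*75)*(-22 - 8*12) = ((-15 + 0) - 75)*(-22 - 96) = (-15 - 75)*(-118) = -90*(-118) = 10620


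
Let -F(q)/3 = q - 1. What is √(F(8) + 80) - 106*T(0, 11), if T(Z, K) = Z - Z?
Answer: √59 ≈ 7.6811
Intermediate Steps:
T(Z, K) = 0
F(q) = 3 - 3*q (F(q) = -3*(q - 1) = -3*(-1 + q) = 3 - 3*q)
√(F(8) + 80) - 106*T(0, 11) = √((3 - 3*8) + 80) - 106*0 = √((3 - 24) + 80) + 0 = √(-21 + 80) + 0 = √59 + 0 = √59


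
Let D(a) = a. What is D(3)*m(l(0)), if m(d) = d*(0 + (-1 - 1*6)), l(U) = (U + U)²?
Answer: 0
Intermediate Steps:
l(U) = 4*U² (l(U) = (2*U)² = 4*U²)
m(d) = -7*d (m(d) = d*(0 + (-1 - 6)) = d*(0 - 7) = d*(-7) = -7*d)
D(3)*m(l(0)) = 3*(-28*0²) = 3*(-28*0) = 3*(-7*0) = 3*0 = 0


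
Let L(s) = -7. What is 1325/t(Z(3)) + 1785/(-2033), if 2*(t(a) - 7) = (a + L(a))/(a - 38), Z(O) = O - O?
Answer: 203760985/1095787 ≈ 185.95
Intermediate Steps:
Z(O) = 0
t(a) = 7 + (-7 + a)/(2*(-38 + a)) (t(a) = 7 + ((a - 7)/(a - 38))/2 = 7 + ((-7 + a)/(-38 + a))/2 = 7 + (-7 + a)/(2*(-38 + a)))
1325/t(Z(3)) + 1785/(-2033) = 1325/(((-539 + 15*0)/(2*(-38 + 0)))) + 1785/(-2033) = 1325/(((½)*(-539 + 0)/(-38))) + 1785*(-1/2033) = 1325/(((½)*(-1/38)*(-539))) - 1785/2033 = 1325/(539/76) - 1785/2033 = 1325*(76/539) - 1785/2033 = 100700/539 - 1785/2033 = 203760985/1095787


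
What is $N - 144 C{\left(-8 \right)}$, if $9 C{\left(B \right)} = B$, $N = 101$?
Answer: $229$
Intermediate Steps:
$C{\left(B \right)} = \frac{B}{9}$
$N - 144 C{\left(-8 \right)} = 101 - 144 \cdot \frac{1}{9} \left(-8\right) = 101 - -128 = 101 + 128 = 229$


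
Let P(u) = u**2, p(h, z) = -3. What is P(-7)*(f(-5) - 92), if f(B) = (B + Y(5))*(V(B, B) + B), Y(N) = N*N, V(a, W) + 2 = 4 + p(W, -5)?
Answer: -10388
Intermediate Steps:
V(a, W) = -1 (V(a, W) = -2 + (4 - 3) = -2 + 1 = -1)
Y(N) = N**2
f(B) = (-1 + B)*(25 + B) (f(B) = (B + 5**2)*(-1 + B) = (B + 25)*(-1 + B) = (25 + B)*(-1 + B) = (-1 + B)*(25 + B))
P(-7)*(f(-5) - 92) = (-7)**2*((-25 + (-5)**2 + 24*(-5)) - 92) = 49*((-25 + 25 - 120) - 92) = 49*(-120 - 92) = 49*(-212) = -10388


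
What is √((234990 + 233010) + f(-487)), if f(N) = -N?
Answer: √468487 ≈ 684.46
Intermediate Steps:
√((234990 + 233010) + f(-487)) = √((234990 + 233010) - 1*(-487)) = √(468000 + 487) = √468487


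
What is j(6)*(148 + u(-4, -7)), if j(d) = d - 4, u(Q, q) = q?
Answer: 282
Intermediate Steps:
j(d) = -4 + d
j(6)*(148 + u(-4, -7)) = (-4 + 6)*(148 - 7) = 2*141 = 282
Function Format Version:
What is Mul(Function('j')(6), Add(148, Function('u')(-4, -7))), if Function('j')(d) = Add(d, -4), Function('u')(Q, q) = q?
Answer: 282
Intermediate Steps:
Function('j')(d) = Add(-4, d)
Mul(Function('j')(6), Add(148, Function('u')(-4, -7))) = Mul(Add(-4, 6), Add(148, -7)) = Mul(2, 141) = 282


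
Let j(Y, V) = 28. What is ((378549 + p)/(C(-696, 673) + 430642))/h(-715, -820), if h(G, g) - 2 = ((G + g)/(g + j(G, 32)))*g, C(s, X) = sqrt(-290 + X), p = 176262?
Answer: -4300648535916/5298530566872809 + 9986598*sqrt(383)/5298530566872809 ≈ -0.00081163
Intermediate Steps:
h(G, g) = 2 + g*(G + g)/(28 + g) (h(G, g) = 2 + ((G + g)/(g + 28))*g = 2 + ((G + g)/(28 + g))*g = 2 + g*(G + g)/(28 + g))
((378549 + p)/(C(-696, 673) + 430642))/h(-715, -820) = ((378549 + 176262)/(sqrt(-290 + 673) + 430642))/(((56 + (-820)**2 + 2*(-820) - 715*(-820))/(28 - 820))) = (554811/(sqrt(383) + 430642))/(((56 + 672400 - 1640 + 586300)/(-792))) = (554811/(430642 + sqrt(383)))/((-1/792*1257116)) = (554811/(430642 + sqrt(383)))/(-314279/198) = (554811/(430642 + sqrt(383)))*(-198/314279) = -109852578/(314279*(430642 + sqrt(383)))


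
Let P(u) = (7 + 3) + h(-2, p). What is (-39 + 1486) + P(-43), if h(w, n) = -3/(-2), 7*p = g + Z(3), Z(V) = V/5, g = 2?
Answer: 2917/2 ≈ 1458.5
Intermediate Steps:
Z(V) = V/5 (Z(V) = V*(⅕) = V/5)
p = 13/35 (p = (2 + (⅕)*3)/7 = (2 + ⅗)/7 = (⅐)*(13/5) = 13/35 ≈ 0.37143)
h(w, n) = 3/2 (h(w, n) = -3*(-½) = 3/2)
P(u) = 23/2 (P(u) = (7 + 3) + 3/2 = 10 + 3/2 = 23/2)
(-39 + 1486) + P(-43) = (-39 + 1486) + 23/2 = 1447 + 23/2 = 2917/2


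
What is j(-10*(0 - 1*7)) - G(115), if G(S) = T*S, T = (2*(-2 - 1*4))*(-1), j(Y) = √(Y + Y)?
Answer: -1380 + 2*√35 ≈ -1368.2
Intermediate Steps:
j(Y) = √2*√Y (j(Y) = √(2*Y) = √2*√Y)
T = 12 (T = (2*(-2 - 4))*(-1) = (2*(-6))*(-1) = -12*(-1) = 12)
G(S) = 12*S
j(-10*(0 - 1*7)) - G(115) = √2*√(-10*(0 - 1*7)) - 12*115 = √2*√(-10*(0 - 7)) - 1*1380 = √2*√(-10*(-7)) - 1380 = √2*√70 - 1380 = 2*√35 - 1380 = -1380 + 2*√35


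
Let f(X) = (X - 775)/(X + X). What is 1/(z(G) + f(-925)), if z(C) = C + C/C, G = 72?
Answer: 37/2735 ≈ 0.013528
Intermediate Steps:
z(C) = 1 + C (z(C) = C + 1 = 1 + C)
f(X) = (-775 + X)/(2*X) (f(X) = (-775 + X)/((2*X)) = (-775 + X)*(1/(2*X)) = (-775 + X)/(2*X))
1/(z(G) + f(-925)) = 1/((1 + 72) + (½)*(-775 - 925)/(-925)) = 1/(73 + (½)*(-1/925)*(-1700)) = 1/(73 + 34/37) = 1/(2735/37) = 37/2735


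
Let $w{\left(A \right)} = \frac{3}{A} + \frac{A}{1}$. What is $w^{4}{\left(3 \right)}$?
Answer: $256$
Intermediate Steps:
$w{\left(A \right)} = A + \frac{3}{A}$ ($w{\left(A \right)} = \frac{3}{A} + A 1 = \frac{3}{A} + A = A + \frac{3}{A}$)
$w^{4}{\left(3 \right)} = \left(3 + \frac{3}{3}\right)^{4} = \left(3 + 3 \cdot \frac{1}{3}\right)^{4} = \left(3 + 1\right)^{4} = 4^{4} = 256$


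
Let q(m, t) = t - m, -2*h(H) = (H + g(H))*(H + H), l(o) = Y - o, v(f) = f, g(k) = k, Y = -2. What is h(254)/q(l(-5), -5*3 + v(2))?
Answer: 16129/2 ≈ 8064.5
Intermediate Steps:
l(o) = -2 - o
h(H) = -2*H² (h(H) = -(H + H)*(H + H)/2 = -2*H*2*H/2 = -2*H²)
h(254)/q(l(-5), -5*3 + v(2)) = (-2*254²)/((-5*3 + 2) - (-2 - 1*(-5))) = (-2*64516)/((-15 + 2) - (-2 + 5)) = -129032/(-13 - 1*3) = -129032/(-13 - 3) = -129032/(-16) = -129032*(-1/16) = 16129/2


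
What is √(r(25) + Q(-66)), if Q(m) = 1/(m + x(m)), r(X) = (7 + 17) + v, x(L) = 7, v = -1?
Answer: 2*√20001/59 ≈ 4.7941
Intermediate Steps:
r(X) = 23 (r(X) = (7 + 17) - 1 = 24 - 1 = 23)
Q(m) = 1/(7 + m) (Q(m) = 1/(m + 7) = 1/(7 + m))
√(r(25) + Q(-66)) = √(23 + 1/(7 - 66)) = √(23 + 1/(-59)) = √(23 - 1/59) = √(1356/59) = 2*√20001/59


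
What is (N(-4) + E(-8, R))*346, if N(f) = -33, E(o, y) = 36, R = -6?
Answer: 1038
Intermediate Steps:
(N(-4) + E(-8, R))*346 = (-33 + 36)*346 = 3*346 = 1038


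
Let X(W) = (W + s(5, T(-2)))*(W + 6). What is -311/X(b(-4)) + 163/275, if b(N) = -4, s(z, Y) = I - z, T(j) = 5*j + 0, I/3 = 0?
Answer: 88459/4950 ≈ 17.871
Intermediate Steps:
I = 0 (I = 3*0 = 0)
T(j) = 5*j
s(z, Y) = -z (s(z, Y) = 0 - z = -z)
X(W) = (-5 + W)*(6 + W) (X(W) = (W - 1*5)*(W + 6) = (W - 5)*(6 + W) = (-5 + W)*(6 + W))
-311/X(b(-4)) + 163/275 = -311/(-30 - 4 + (-4)**2) + 163/275 = -311/(-30 - 4 + 16) + 163*(1/275) = -311/(-18) + 163/275 = -311*(-1/18) + 163/275 = 311/18 + 163/275 = 88459/4950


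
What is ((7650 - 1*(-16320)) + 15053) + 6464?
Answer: 45487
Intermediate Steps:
((7650 - 1*(-16320)) + 15053) + 6464 = ((7650 + 16320) + 15053) + 6464 = (23970 + 15053) + 6464 = 39023 + 6464 = 45487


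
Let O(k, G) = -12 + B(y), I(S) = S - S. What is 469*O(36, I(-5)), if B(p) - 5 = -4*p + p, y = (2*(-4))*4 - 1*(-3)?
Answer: 37520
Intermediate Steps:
y = -29 (y = -8*4 + 3 = -32 + 3 = -29)
I(S) = 0
B(p) = 5 - 3*p (B(p) = 5 + (-4*p + p) = 5 - 3*p)
O(k, G) = 80 (O(k, G) = -12 + (5 - 3*(-29)) = -12 + (5 + 87) = -12 + 92 = 80)
469*O(36, I(-5)) = 469*80 = 37520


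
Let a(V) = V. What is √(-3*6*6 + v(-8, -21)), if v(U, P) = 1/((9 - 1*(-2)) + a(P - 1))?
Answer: I*√13079/11 ≈ 10.397*I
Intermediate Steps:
v(U, P) = 1/(10 + P) (v(U, P) = 1/((9 - 1*(-2)) + (P - 1)) = 1/((9 + 2) + (-1 + P)) = 1/(11 + (-1 + P)) = 1/(10 + P))
√(-3*6*6 + v(-8, -21)) = √(-3*6*6 + 1/(10 - 21)) = √(-18*6 + 1/(-11)) = √(-108 - 1/11) = √(-1189/11) = I*√13079/11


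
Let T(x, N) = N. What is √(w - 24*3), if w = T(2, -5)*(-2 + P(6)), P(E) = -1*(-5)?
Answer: I*√87 ≈ 9.3274*I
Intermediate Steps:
P(E) = 5
w = -15 (w = -5*(-2 + 5) = -5*3 = -15)
√(w - 24*3) = √(-15 - 24*3) = √(-15 - 72) = √(-87) = I*√87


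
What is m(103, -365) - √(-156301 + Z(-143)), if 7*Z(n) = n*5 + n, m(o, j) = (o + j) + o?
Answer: -159 - I*√7664755/7 ≈ -159.0 - 395.5*I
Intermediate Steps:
m(o, j) = j + 2*o (m(o, j) = (j + o) + o = j + 2*o)
Z(n) = 6*n/7 (Z(n) = (n*5 + n)/7 = (5*n + n)/7 = (6*n)/7 = 6*n/7)
m(103, -365) - √(-156301 + Z(-143)) = (-365 + 2*103) - √(-156301 + (6/7)*(-143)) = (-365 + 206) - √(-156301 - 858/7) = -159 - √(-1094965/7) = -159 - I*√7664755/7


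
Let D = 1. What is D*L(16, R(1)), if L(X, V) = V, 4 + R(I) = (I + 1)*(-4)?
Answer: -12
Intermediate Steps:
R(I) = -8 - 4*I (R(I) = -4 + (I + 1)*(-4) = -4 + (1 + I)*(-4) = -4 + (-4 - 4*I) = -8 - 4*I)
D*L(16, R(1)) = 1*(-8 - 4*1) = 1*(-8 - 4) = 1*(-12) = -12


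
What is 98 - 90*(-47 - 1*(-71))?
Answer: -2062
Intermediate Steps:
98 - 90*(-47 - 1*(-71)) = 98 - 90*(-47 + 71) = 98 - 90*24 = 98 - 2160 = -2062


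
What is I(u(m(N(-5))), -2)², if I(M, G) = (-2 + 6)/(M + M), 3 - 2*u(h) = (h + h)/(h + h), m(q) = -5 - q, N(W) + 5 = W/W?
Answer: 4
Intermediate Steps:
N(W) = -4 (N(W) = -5 + W/W = -5 + 1 = -4)
u(h) = 1 (u(h) = 3/2 - (h + h)/(2*(h + h)) = 3/2 - 2*h/(2*(2*h)) = 3/2 - 2*h*1/(2*h)/2 = 3/2 - ½*1 = 3/2 - ½ = 1)
I(M, G) = 2/M (I(M, G) = 4/((2*M)) = 4*(1/(2*M)) = 2/M)
I(u(m(N(-5))), -2)² = (2/1)² = (2*1)² = 2² = 4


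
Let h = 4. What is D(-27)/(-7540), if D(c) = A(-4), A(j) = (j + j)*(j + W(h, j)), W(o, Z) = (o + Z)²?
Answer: -8/1885 ≈ -0.0042440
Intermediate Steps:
W(o, Z) = (Z + o)²
A(j) = 2*j*(j + (4 + j)²) (A(j) = (j + j)*(j + (j + 4)²) = (2*j)*(j + (4 + j)²) = 2*j*(j + (4 + j)²))
D(c) = 32 (D(c) = 2*(-4)*(-4 + (4 - 4)²) = 2*(-4)*(-4 + 0²) = 2*(-4)*(-4 + 0) = 2*(-4)*(-4) = 32)
D(-27)/(-7540) = 32/(-7540) = 32*(-1/7540) = -8/1885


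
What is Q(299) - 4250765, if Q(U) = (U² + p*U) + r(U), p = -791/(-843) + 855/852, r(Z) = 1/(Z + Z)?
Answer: -297846300357227/71584188 ≈ -4.1608e+6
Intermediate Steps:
r(Z) = 1/(2*Z)
p = 464899/239412 (p = -791*(-1/843) + 855*(1/852) = 791/843 + 285/284 = 464899/239412 ≈ 1.9418)
Q(U) = U² + 1/(2*U) + 464899*U/239412 (Q(U) = (U² + 464899*U/239412) + 1/(2*U) = U² + 1/(2*U) + 464899*U/239412)
Q(299) - 4250765 = (1/239412)*(119706 + 299²*(464899 + 239412*299))/299 - 4250765 = (1/239412)*(1/299)*(119706 + 89401*(464899 + 71584188)) - 4250765 = (1/239412)*(1/299)*(119706 + 89401*72049087) - 4250765 = (1/239412)*(1/299)*(119706 + 6441260426887) - 4250765 = (1/239412)*(1/299)*6441260546593 - 4250765 = 6441260546593/71584188 - 4250765 = -297846300357227/71584188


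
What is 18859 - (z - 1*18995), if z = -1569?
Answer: 39423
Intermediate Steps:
18859 - (z - 1*18995) = 18859 - (-1569 - 1*18995) = 18859 - (-1569 - 18995) = 18859 - 1*(-20564) = 18859 + 20564 = 39423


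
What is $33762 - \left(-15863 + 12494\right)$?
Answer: $37131$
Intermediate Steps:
$33762 - \left(-15863 + 12494\right) = 33762 - -3369 = 33762 + 3369 = 37131$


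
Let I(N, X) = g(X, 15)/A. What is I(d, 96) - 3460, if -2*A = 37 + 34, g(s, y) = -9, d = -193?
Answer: -245642/71 ≈ -3459.7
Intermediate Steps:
A = -71/2 (A = -(37 + 34)/2 = -1/2*71 = -71/2 ≈ -35.500)
I(N, X) = 18/71 (I(N, X) = -9/(-71/2) = -9*(-2/71) = 18/71)
I(d, 96) - 3460 = 18/71 - 3460 = -245642/71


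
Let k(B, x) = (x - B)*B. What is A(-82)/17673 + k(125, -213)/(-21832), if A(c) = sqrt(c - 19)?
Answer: 21125/10916 + I*sqrt(101)/17673 ≈ 1.9352 + 0.00056866*I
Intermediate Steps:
A(c) = sqrt(-19 + c)
k(B, x) = B*(x - B)
A(-82)/17673 + k(125, -213)/(-21832) = sqrt(-19 - 82)/17673 + (125*(-213 - 1*125))/(-21832) = sqrt(-101)*(1/17673) + (125*(-213 - 125))*(-1/21832) = (I*sqrt(101))*(1/17673) + (125*(-338))*(-1/21832) = I*sqrt(101)/17673 - 42250*(-1/21832) = I*sqrt(101)/17673 + 21125/10916 = 21125/10916 + I*sqrt(101)/17673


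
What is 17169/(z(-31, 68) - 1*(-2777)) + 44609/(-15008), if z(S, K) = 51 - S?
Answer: 43378407/14302624 ≈ 3.0329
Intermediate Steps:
17169/(z(-31, 68) - 1*(-2777)) + 44609/(-15008) = 17169/((51 - 1*(-31)) - 1*(-2777)) + 44609/(-15008) = 17169/((51 + 31) + 2777) + 44609*(-1/15008) = 17169/(82 + 2777) - 44609/15008 = 17169/2859 - 44609/15008 = 17169*(1/2859) - 44609/15008 = 5723/953 - 44609/15008 = 43378407/14302624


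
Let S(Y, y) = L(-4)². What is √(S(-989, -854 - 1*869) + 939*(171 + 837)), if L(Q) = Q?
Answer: 4*√59158 ≈ 972.90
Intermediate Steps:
S(Y, y) = 16 (S(Y, y) = (-4)² = 16)
√(S(-989, -854 - 1*869) + 939*(171 + 837)) = √(16 + 939*(171 + 837)) = √(16 + 939*1008) = √(16 + 946512) = √946528 = 4*√59158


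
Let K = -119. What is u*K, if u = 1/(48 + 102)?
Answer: -119/150 ≈ -0.79333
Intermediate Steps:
u = 1/150 ≈ 0.0066667
u*K = (1/150)*(-119) = -119/150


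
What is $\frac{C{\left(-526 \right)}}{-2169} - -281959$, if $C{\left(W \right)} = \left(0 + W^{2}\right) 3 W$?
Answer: $\frac{349387933}{723} \approx 4.8325 \cdot 10^{5}$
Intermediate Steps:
$C{\left(W \right)} = 3 W^{3}$ ($C{\left(W \right)} = W^{2} \cdot 3 W = 3 W^{2} W = 3 W^{3}$)
$\frac{C{\left(-526 \right)}}{-2169} - -281959 = \frac{3 \left(-526\right)^{3}}{-2169} - -281959 = 3 \left(-145531576\right) \left(- \frac{1}{2169}\right) + 281959 = \left(-436594728\right) \left(- \frac{1}{2169}\right) + 281959 = \frac{145531576}{723} + 281959 = \frac{349387933}{723}$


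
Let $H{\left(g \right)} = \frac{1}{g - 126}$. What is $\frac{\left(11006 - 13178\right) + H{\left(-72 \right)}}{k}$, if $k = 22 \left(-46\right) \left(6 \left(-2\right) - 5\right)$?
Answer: $- \frac{430057}{3406392} \approx -0.12625$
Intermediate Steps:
$H{\left(g \right)} = \frac{1}{-126 + g}$
$k = 17204$ ($k = - 1012 \left(-12 - 5\right) = \left(-1012\right) \left(-17\right) = 17204$)
$\frac{\left(11006 - 13178\right) + H{\left(-72 \right)}}{k} = \frac{\left(11006 - 13178\right) + \frac{1}{-126 - 72}}{17204} = \left(-2172 + \frac{1}{-198}\right) \frac{1}{17204} = \left(-2172 - \frac{1}{198}\right) \frac{1}{17204} = \left(- \frac{430057}{198}\right) \frac{1}{17204} = - \frac{430057}{3406392}$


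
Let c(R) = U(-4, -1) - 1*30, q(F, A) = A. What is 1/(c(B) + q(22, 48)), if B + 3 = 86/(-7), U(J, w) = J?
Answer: 1/14 ≈ 0.071429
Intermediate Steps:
B = -107/7 (B = -3 + 86/(-7) = -3 + 86*(-⅐) = -3 - 86/7 = -107/7 ≈ -15.286)
c(R) = -34 (c(R) = -4 - 1*30 = -4 - 30 = -34)
1/(c(B) + q(22, 48)) = 1/(-34 + 48) = 1/14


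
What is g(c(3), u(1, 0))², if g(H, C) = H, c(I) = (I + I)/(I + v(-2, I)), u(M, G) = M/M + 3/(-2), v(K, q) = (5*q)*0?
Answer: 4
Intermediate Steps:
v(K, q) = 0
u(M, G) = -½ (u(M, G) = 1 + 3*(-½) = 1 - 3/2 = -½)
c(I) = 2 (c(I) = (I + I)/(I + 0) = (2*I)/I = 2)
g(c(3), u(1, 0))² = 2² = 4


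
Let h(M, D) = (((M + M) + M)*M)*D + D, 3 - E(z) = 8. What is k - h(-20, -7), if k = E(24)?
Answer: 8402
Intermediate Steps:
E(z) = -5 (E(z) = 3 - 1*8 = 3 - 8 = -5)
k = -5
h(M, D) = D + 3*D*M**2 (h(M, D) = ((2*M + M)*M)*D + D = ((3*M)*M)*D + D = (3*M**2)*D + D = 3*D*M**2 + D = D + 3*D*M**2)
k - h(-20, -7) = -5 - (-7)*(1 + 3*(-20)**2) = -5 - (-7)*(1 + 3*400) = -5 - (-7)*(1 + 1200) = -5 - (-7)*1201 = -5 - 1*(-8407) = -5 + 8407 = 8402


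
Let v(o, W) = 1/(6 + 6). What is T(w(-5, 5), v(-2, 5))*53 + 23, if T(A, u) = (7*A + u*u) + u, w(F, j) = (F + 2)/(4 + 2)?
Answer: -22711/144 ≈ -157.72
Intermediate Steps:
w(F, j) = 1/3 + F/6 (w(F, j) = (2 + F)/6 = (2 + F)*(1/6) = 1/3 + F/6)
v(o, W) = 1/12
T(A, u) = u + u**2 + 7*A (T(A, u) = (7*A + u**2) + u = (u**2 + 7*A) + u = u + u**2 + 7*A)
T(w(-5, 5), v(-2, 5))*53 + 23 = (1/12 + (1/12)**2 + 7*(1/3 + (1/6)*(-5)))*53 + 23 = (1/12 + 1/144 + 7*(1/3 - 5/6))*53 + 23 = (1/12 + 1/144 + 7*(-1/2))*53 + 23 = (1/12 + 1/144 - 7/2)*53 + 23 = -491/144*53 + 23 = -26023/144 + 23 = -22711/144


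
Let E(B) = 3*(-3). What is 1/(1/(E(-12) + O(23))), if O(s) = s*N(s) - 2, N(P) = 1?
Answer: 12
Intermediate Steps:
E(B) = -9
O(s) = -2 + s (O(s) = s*1 - 2 = s - 2 = -2 + s)
1/(1/(E(-12) + O(23))) = 1/(1/(-9 + (-2 + 23))) = 1/(1/(-9 + 21)) = 1/(1/12) = 12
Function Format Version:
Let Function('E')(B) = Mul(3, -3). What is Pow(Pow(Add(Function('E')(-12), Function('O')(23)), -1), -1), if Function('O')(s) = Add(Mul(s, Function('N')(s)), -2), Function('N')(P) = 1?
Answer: 12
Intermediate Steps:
Function('E')(B) = -9
Function('O')(s) = Add(-2, s) (Function('O')(s) = Add(Mul(s, 1), -2) = Add(s, -2) = Add(-2, s))
Pow(Pow(Add(Function('E')(-12), Function('O')(23)), -1), -1) = Pow(Pow(Add(-9, Add(-2, 23)), -1), -1) = Pow(Pow(Add(-9, 21), -1), -1) = Pow(Pow(12, -1), -1) = Pow(Rational(1, 12), -1) = 12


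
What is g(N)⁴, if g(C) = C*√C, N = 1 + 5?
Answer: 46656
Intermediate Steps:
N = 6
g(C) = C^(3/2)
g(N)⁴ = (6^(3/2))⁴ = (6*√6)⁴ = 46656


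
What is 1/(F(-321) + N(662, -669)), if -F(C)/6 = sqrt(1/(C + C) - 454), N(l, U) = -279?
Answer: -9951/3359267 + I*sqrt(187123098)/10077801 ≈ -0.0029623 + 0.0013574*I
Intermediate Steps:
F(C) = -6*sqrt(-454 + 1/(2*C)) (F(C) = -6*sqrt(1/(C + C) - 454) = -6*sqrt(1/(2*C) - 454) = -6*sqrt(-454 + 1/(2*C)))
1/(F(-321) + N(662, -669)) = 1/(-3*sqrt(-1816 + 2/(-321)) - 279) = 1/(-3*sqrt(-1816 + 2*(-1/321)) - 279) = 1/(-3*sqrt(-1816 - 2/321) - 279) = 1/(-I*sqrt(187123098)/107 - 279) = 1/(-279 - I*sqrt(187123098)/107)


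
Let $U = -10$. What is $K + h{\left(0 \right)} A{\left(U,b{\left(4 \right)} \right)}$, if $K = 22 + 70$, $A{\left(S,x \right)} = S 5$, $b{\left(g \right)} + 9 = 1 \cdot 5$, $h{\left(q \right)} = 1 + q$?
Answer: $42$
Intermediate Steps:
$b{\left(g \right)} = -4$ ($b{\left(g \right)} = -9 + 1 \cdot 5 = -9 + 5 = -4$)
$A{\left(S,x \right)} = 5 S$
$K = 92$
$K + h{\left(0 \right)} A{\left(U,b{\left(4 \right)} \right)} = 92 + \left(1 + 0\right) 5 \left(-10\right) = 92 + 1 \left(-50\right) = 92 - 50 = 42$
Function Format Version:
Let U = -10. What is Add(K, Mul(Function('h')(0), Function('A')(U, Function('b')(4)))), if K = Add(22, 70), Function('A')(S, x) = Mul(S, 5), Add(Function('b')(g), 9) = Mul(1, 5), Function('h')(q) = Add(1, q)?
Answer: 42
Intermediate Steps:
Function('b')(g) = -4 (Function('b')(g) = Add(-9, Mul(1, 5)) = Add(-9, 5) = -4)
Function('A')(S, x) = Mul(5, S)
K = 92
Add(K, Mul(Function('h')(0), Function('A')(U, Function('b')(4)))) = Add(92, Mul(Add(1, 0), Mul(5, -10))) = Add(92, Mul(1, -50)) = Add(92, -50) = 42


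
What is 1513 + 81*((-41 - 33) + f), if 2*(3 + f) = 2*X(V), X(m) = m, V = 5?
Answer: -4319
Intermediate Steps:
f = 2 (f = -3 + (2*5)/2 = -3 + (1/2)*10 = -3 + 5 = 2)
1513 + 81*((-41 - 33) + f) = 1513 + 81*((-41 - 33) + 2) = 1513 + 81*(-74 + 2) = 1513 + 81*(-72) = 1513 - 5832 = -4319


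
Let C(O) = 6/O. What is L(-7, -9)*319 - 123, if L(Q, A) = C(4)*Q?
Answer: -6945/2 ≈ -3472.5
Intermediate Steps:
L(Q, A) = 3*Q/2 (L(Q, A) = (6/4)*Q = (6*(1/4))*Q = 3*Q/2)
L(-7, -9)*319 - 123 = ((3/2)*(-7))*319 - 123 = -21/2*319 - 123 = -6699/2 - 123 = -6945/2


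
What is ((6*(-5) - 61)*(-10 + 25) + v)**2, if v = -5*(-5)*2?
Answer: 1729225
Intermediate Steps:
v = 50 (v = 25*2 = 50)
((6*(-5) - 61)*(-10 + 25) + v)**2 = ((6*(-5) - 61)*(-10 + 25) + 50)**2 = ((-30 - 61)*15 + 50)**2 = (-91*15 + 50)**2 = (-1365 + 50)**2 = (-1315)**2 = 1729225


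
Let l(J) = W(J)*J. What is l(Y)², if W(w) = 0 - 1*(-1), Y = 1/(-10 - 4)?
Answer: 1/196 ≈ 0.0051020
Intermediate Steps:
Y = -1/14 (Y = 1/(-14) = -1/14 ≈ -0.071429)
W(w) = 1 (W(w) = 0 + 1 = 1)
l(J) = J (l(J) = 1*J = J)
l(Y)² = (-1/14)² = 1/196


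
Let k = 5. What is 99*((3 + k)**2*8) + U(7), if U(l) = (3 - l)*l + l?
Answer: 50667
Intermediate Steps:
U(l) = l + l*(3 - l) (U(l) = l*(3 - l) + l = l + l*(3 - l))
99*((3 + k)**2*8) + U(7) = 99*((3 + 5)**2*8) + 7*(4 - 1*7) = 99*(8**2*8) + 7*(4 - 7) = 99*(64*8) + 7*(-3) = 99*512 - 21 = 50688 - 21 = 50667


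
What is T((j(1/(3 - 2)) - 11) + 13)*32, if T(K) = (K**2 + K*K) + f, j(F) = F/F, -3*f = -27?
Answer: 864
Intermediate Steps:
f = 9 (f = -1/3*(-27) = 9)
j(F) = 1
T(K) = 9 + 2*K**2 (T(K) = (K**2 + K*K) + 9 = (K**2 + K**2) + 9 = 2*K**2 + 9 = 9 + 2*K**2)
T((j(1/(3 - 2)) - 11) + 13)*32 = (9 + 2*((1 - 11) + 13)**2)*32 = (9 + 2*(-10 + 13)**2)*32 = (9 + 2*3**2)*32 = (9 + 2*9)*32 = (9 + 18)*32 = 27*32 = 864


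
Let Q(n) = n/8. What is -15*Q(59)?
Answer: -885/8 ≈ -110.63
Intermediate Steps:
Q(n) = n/8 (Q(n) = n*(⅛) = n/8)
-15*Q(59) = -15*59/8 = -885/8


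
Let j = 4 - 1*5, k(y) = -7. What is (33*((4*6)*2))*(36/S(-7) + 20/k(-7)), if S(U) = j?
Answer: -430848/7 ≈ -61550.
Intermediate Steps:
j = -1 (j = 4 - 5 = -1)
S(U) = -1
(33*((4*6)*2))*(36/S(-7) + 20/k(-7)) = (33*((4*6)*2))*(36/(-1) + 20/(-7)) = (33*(24*2))*(36*(-1) + 20*(-1/7)) = (33*48)*(-36 - 20/7) = 1584*(-272/7) = -430848/7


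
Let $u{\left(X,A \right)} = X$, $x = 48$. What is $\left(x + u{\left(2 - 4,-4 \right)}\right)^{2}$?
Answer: $2116$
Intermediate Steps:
$\left(x + u{\left(2 - 4,-4 \right)}\right)^{2} = \left(48 + \left(2 - 4\right)\right)^{2} = \left(48 - 2\right)^{2} = 46^{2} = 2116$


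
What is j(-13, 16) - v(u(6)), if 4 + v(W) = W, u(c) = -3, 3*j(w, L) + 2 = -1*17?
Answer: ⅔ ≈ 0.66667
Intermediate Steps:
j(w, L) = -19/3 (j(w, L) = -⅔ + (-1*17)/3 = -⅔ + (⅓)*(-17) = -⅔ - 17/3 = -19/3)
v(W) = -4 + W
j(-13, 16) - v(u(6)) = -19/3 - (-4 - 3) = -19/3 - 1*(-7) = -19/3 + 7 = ⅔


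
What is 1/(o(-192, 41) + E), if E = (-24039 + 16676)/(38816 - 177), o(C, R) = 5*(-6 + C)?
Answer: -38639/38259973 ≈ -0.0010099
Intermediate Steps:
o(C, R) = -30 + 5*C
E = -7363/38639 ≈ -0.19056
1/(o(-192, 41) + E) = 1/((-30 + 5*(-192)) - 7363/38639) = 1/((-30 - 960) - 7363/38639) = 1/(-990 - 7363/38639) = 1/(-38259973/38639) = -38639/38259973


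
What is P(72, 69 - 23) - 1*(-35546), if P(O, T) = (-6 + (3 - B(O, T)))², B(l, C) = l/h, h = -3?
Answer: 35987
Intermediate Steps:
B(l, C) = -l/3 (B(l, C) = l/(-3) = l*(-⅓) = -l/3)
P(O, T) = (-3 + O/3)² (P(O, T) = (-6 + (3 - (-1)*O/3))² = (-6 + (3 + O/3))² = (-3 + O/3)²)
P(72, 69 - 23) - 1*(-35546) = (9 - 1*72)²/9 - 1*(-35546) = (9 - 72)²/9 + 35546 = (⅑)*(-63)² + 35546 = (⅑)*3969 + 35546 = 441 + 35546 = 35987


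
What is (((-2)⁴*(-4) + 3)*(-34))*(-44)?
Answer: -91256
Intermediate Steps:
(((-2)⁴*(-4) + 3)*(-34))*(-44) = ((16*(-4) + 3)*(-34))*(-44) = ((-64 + 3)*(-34))*(-44) = -61*(-34)*(-44) = 2074*(-44) = -91256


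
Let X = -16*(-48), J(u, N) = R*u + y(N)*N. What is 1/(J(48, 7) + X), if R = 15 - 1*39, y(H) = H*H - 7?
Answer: -1/90 ≈ -0.011111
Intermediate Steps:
y(H) = -7 + H² (y(H) = H² - 7 = -7 + H²)
R = -24 (R = 15 - 39 = -24)
J(u, N) = -24*u + N*(-7 + N²) (J(u, N) = -24*u + (-7 + N²)*N = -24*u + N*(-7 + N²))
X = 768
1/(J(48, 7) + X) = 1/((-24*48 + 7*(-7 + 7²)) + 768) = 1/((-1152 + 7*(-7 + 49)) + 768) = 1/((-1152 + 7*42) + 768) = 1/((-1152 + 294) + 768) = 1/(-858 + 768) = 1/(-90) = -1/90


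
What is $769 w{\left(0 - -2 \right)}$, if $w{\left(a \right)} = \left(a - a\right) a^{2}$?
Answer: $0$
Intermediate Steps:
$w{\left(a \right)} = 0$ ($w{\left(a \right)} = 0 a^{2} = 0$)
$769 w{\left(0 - -2 \right)} = 769 \cdot 0 = 0$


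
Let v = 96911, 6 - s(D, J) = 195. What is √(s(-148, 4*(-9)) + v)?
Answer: √96722 ≈ 311.00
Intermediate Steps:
s(D, J) = -189 (s(D, J) = 6 - 1*195 = 6 - 195 = -189)
√(s(-148, 4*(-9)) + v) = √(-189 + 96911) = √96722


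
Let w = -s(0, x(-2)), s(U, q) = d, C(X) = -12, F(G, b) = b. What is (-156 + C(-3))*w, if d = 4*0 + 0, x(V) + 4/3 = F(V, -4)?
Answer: 0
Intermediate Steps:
x(V) = -16/3 (x(V) = -4/3 - 4 = -16/3)
d = 0 (d = 0 + 0 = 0)
s(U, q) = 0
w = 0 (w = -1*0 = 0)
(-156 + C(-3))*w = (-156 - 12)*0 = -168*0 = 0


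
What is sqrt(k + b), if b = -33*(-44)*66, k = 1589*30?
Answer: sqrt(143502) ≈ 378.82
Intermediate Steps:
k = 47670
b = 95832 (b = 1452*66 = 95832)
sqrt(k + b) = sqrt(47670 + 95832) = sqrt(143502)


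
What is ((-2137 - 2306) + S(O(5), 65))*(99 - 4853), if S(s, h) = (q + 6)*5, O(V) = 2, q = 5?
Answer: 20860552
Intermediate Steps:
S(s, h) = 55 (S(s, h) = (5 + 6)*5 = 11*5 = 55)
((-2137 - 2306) + S(O(5), 65))*(99 - 4853) = ((-2137 - 2306) + 55)*(99 - 4853) = (-4443 + 55)*(-4754) = -4388*(-4754) = 20860552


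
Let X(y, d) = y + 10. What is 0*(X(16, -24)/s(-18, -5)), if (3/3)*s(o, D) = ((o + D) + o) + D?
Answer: 0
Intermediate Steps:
s(o, D) = 2*D + 2*o (s(o, D) = ((o + D) + o) + D = ((D + o) + o) + D = (D + 2*o) + D = 2*D + 2*o)
X(y, d) = 10 + y
0*(X(16, -24)/s(-18, -5)) = 0*((10 + 16)/(2*(-5) + 2*(-18))) = 0*(26/(-10 - 36)) = 0*(26/(-46)) = 0*(26*(-1/46)) = 0*(-13/23) = 0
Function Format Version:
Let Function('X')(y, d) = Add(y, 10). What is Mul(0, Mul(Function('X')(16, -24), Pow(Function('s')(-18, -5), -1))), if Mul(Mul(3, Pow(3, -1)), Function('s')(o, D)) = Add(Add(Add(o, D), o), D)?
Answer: 0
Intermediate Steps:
Function('s')(o, D) = Add(Mul(2, D), Mul(2, o)) (Function('s')(o, D) = Add(Add(Add(o, D), o), D) = Add(Add(Add(D, o), o), D) = Add(Add(D, Mul(2, o)), D) = Add(Mul(2, D), Mul(2, o)))
Function('X')(y, d) = Add(10, y)
Mul(0, Mul(Function('X')(16, -24), Pow(Function('s')(-18, -5), -1))) = Mul(0, Mul(Add(10, 16), Pow(Add(Mul(2, -5), Mul(2, -18)), -1))) = Mul(0, Mul(26, Pow(Add(-10, -36), -1))) = Mul(0, Mul(26, Pow(-46, -1))) = Mul(0, Mul(26, Rational(-1, 46))) = Mul(0, Rational(-13, 23)) = 0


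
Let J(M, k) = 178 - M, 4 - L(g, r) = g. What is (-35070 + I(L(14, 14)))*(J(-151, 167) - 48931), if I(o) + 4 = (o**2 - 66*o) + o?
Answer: 1668215048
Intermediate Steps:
L(g, r) = 4 - g
I(o) = -4 + o**2 - 65*o (I(o) = -4 + ((o**2 - 66*o) + o) = -4 + (o**2 - 65*o) = -4 + o**2 - 65*o)
(-35070 + I(L(14, 14)))*(J(-151, 167) - 48931) = (-35070 + (-4 + (4 - 1*14)**2 - 65*(4 - 1*14)))*((178 - 1*(-151)) - 48931) = (-35070 + (-4 + (4 - 14)**2 - 65*(4 - 14)))*((178 + 151) - 48931) = (-35070 + (-4 + (-10)**2 - 65*(-10)))*(329 - 48931) = (-35070 + (-4 + 100 + 650))*(-48602) = (-35070 + 746)*(-48602) = -34324*(-48602) = 1668215048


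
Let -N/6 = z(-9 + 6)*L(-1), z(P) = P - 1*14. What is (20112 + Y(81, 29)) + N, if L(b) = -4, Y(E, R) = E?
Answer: 19785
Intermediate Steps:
z(P) = -14 + P (z(P) = P - 14 = -14 + P)
N = -408 (N = -6*(-14 + (-9 + 6))*(-4) = -6*(-14 - 3)*(-4) = -(-102)*(-4) = -6*68 = -408)
(20112 + Y(81, 29)) + N = (20112 + 81) - 408 = 20193 - 408 = 19785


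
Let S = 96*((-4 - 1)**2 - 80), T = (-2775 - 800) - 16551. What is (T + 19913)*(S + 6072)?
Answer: -168696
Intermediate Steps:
T = -20126 (T = -3575 - 16551 = -20126)
S = -5280 (S = 96*((-5)**2 - 80) = 96*(25 - 80) = 96*(-55) = -5280)
(T + 19913)*(S + 6072) = (-20126 + 19913)*(-5280 + 6072) = -213*792 = -168696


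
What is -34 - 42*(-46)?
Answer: 1898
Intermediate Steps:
-34 - 42*(-46) = -34 + 1932 = 1898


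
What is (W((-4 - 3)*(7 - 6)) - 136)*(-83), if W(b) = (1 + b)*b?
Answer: 7802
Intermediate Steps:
W(b) = b*(1 + b)
(W((-4 - 3)*(7 - 6)) - 136)*(-83) = (((-4 - 3)*(7 - 6))*(1 + (-4 - 3)*(7 - 6)) - 136)*(-83) = ((-7*1)*(1 - 7*1) - 136)*(-83) = (-7*(1 - 7) - 136)*(-83) = (-7*(-6) - 136)*(-83) = (42 - 136)*(-83) = -94*(-83) = 7802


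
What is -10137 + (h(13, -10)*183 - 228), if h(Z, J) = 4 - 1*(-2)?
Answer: -9267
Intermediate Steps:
h(Z, J) = 6 (h(Z, J) = 4 + 2 = 6)
-10137 + (h(13, -10)*183 - 228) = -10137 + (6*183 - 228) = -10137 + (1098 - 228) = -10137 + 870 = -9267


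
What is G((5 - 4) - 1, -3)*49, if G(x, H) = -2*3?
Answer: -294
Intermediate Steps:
G(x, H) = -6
G((5 - 4) - 1, -3)*49 = -6*49 = -294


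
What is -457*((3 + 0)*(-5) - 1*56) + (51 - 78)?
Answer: 32420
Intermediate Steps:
-457*((3 + 0)*(-5) - 1*56) + (51 - 78) = -457*(3*(-5) - 56) - 27 = -457*(-15 - 56) - 27 = -457*(-71) - 27 = 32447 - 27 = 32420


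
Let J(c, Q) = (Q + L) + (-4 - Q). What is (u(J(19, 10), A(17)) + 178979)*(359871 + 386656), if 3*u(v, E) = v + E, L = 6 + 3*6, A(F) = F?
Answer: 400865589298/3 ≈ 1.3362e+11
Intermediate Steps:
L = 24 (L = 6 + 18 = 24)
J(c, Q) = 20 (J(c, Q) = (Q + 24) + (-4 - Q) = (24 + Q) + (-4 - Q) = 20)
u(v, E) = E/3 + v/3 (u(v, E) = (v + E)/3 = (E + v)/3 = E/3 + v/3)
(u(J(19, 10), A(17)) + 178979)*(359871 + 386656) = (((⅓)*17 + (⅓)*20) + 178979)*(359871 + 386656) = ((17/3 + 20/3) + 178979)*746527 = (37/3 + 178979)*746527 = (536974/3)*746527 = 400865589298/3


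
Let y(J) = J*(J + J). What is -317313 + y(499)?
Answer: 180689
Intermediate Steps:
y(J) = 2*J² (y(J) = J*(2*J) = 2*J²)
-317313 + y(499) = -317313 + 2*499² = -317313 + 2*249001 = -317313 + 498002 = 180689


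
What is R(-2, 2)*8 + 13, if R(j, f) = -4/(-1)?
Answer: 45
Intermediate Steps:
R(j, f) = 4 (R(j, f) = -4*(-1) = 4)
R(-2, 2)*8 + 13 = 4*8 + 13 = 32 + 13 = 45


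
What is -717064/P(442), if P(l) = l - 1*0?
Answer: -358532/221 ≈ -1622.3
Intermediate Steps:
P(l) = l (P(l) = l + 0 = l)
-717064/P(442) = -717064/442 = -717064*1/442 = -358532/221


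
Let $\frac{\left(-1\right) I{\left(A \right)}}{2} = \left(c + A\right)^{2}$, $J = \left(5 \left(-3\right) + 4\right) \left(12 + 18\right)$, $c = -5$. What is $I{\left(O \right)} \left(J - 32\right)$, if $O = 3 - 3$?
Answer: $18100$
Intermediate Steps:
$J = -330$ ($J = \left(-15 + 4\right) 30 = \left(-11\right) 30 = -330$)
$O = 0$ ($O = 3 - 3 = 0$)
$I{\left(A \right)} = - 2 \left(-5 + A\right)^{2}$
$I{\left(O \right)} \left(J - 32\right) = - 2 \left(-5 + 0\right)^{2} \left(-330 - 32\right) = - 2 \left(-5\right)^{2} \left(-362\right) = \left(-2\right) 25 \left(-362\right) = \left(-50\right) \left(-362\right) = 18100$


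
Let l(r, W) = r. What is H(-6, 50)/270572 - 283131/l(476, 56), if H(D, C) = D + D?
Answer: -1126578333/1894004 ≈ -594.81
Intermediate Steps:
H(D, C) = 2*D
H(-6, 50)/270572 - 283131/l(476, 56) = (2*(-6))/270572 - 283131/476 = -12*1/270572 - 283131*1/476 = -3/67643 - 283131/476 = -1126578333/1894004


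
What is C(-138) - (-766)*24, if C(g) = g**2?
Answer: 37428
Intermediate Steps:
C(-138) - (-766)*24 = (-138)**2 - (-766)*24 = 19044 - 1*(-18384) = 19044 + 18384 = 37428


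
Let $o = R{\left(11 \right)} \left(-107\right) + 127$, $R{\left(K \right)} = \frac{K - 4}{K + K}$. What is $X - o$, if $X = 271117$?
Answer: $\frac{5962529}{22} \approx 2.7102 \cdot 10^{5}$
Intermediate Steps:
$R{\left(K \right)} = \frac{-4 + K}{2 K}$
$o = \frac{2045}{22}$ ($o = \frac{-4 + 11}{2 \cdot 11} \left(-107\right) + 127 = \frac{1}{2} \cdot \frac{1}{11} \cdot 7 \left(-107\right) + 127 = \frac{7}{22} \left(-107\right) + 127 = - \frac{749}{22} + 127 = \frac{2045}{22} \approx 92.955$)
$X - o = 271117 - \frac{2045}{22} = \frac{5962529}{22}$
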